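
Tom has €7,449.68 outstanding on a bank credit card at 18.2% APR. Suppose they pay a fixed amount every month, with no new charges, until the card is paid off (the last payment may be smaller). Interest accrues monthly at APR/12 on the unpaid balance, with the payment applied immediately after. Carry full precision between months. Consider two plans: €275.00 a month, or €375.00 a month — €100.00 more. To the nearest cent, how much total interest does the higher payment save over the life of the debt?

Monthly rate r = 18.2%/12 = 1.51667% = 0.0151667.
At €275.00/mo: n = ⌈−ln(1 − rB₀/P)/ln(1+r)⌉ = 36 payments (last €41.28); total interest = total paid − €7,449.68 = €2,216.60.
At €375.00/mo: 24 payments (last €307.26); total interest €1,482.58.
Interest saved = €2,216.60 − €1,482.58 = €734.02.

€734.02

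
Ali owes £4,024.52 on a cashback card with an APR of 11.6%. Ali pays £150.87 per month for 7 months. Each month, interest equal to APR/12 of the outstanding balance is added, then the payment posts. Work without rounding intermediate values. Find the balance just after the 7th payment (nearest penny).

Monthly rate r = 11.6%/12 = 0.966667% = 0.00966667.
Each month: B ← B·(1+r) − £150.87.
Month 1: interest £38.90; balance after payment £3,912.55.
Month 2: interest £37.82; balance after payment £3,799.51.
Month 3: interest £36.73; balance after payment £3,685.36.
Month 4: interest £35.63; balance after payment £3,570.12.
Month 5: interest £34.51; balance after payment £3,453.76.
Month 6: interest £33.39; balance after payment £3,336.28.
Month 7: interest £32.25; balance after payment £3,217.66.

£3,217.66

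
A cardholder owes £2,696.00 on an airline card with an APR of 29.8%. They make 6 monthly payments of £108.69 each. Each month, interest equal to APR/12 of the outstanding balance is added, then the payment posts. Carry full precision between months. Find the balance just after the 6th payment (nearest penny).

£2,429.49

Monthly rate r = 29.8%/12 = 2.48333% = 0.0248333.
Each month: B ← B·(1+r) − £108.69.
Month 1: interest £66.95; balance after payment £2,654.26.
Month 2: interest £65.91; balance after payment £2,611.48.
Month 3: interest £64.85; balance after payment £2,567.65.
Month 4: interest £63.76; balance after payment £2,522.72.
Month 5: interest £62.65; balance after payment £2,476.68.
Month 6: interest £61.50; balance after payment £2,429.49.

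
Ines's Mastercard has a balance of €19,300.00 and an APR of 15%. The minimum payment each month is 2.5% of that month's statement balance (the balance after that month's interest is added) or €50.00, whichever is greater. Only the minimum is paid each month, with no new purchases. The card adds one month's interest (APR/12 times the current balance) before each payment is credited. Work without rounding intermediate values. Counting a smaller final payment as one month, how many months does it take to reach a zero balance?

232 months

Monthly rate r = 15%/12 = 1.25% = 0.0125.
While 2.5% of the post-interest balance exceeds €50.00, each month B ← (B·(1+r))·(1 − 0.025), i.e. B shrinks by the factor (1+r)·0.975 = 0.98719.
This holds for months 1–177. Entering month 178 the balance is €1,969.22; 2.5% of the post-interest balance is now below €50.00, so the flat €50.00 minimum applies from here.
From month 178 a fixed €50.00 at rate r clears €1,969.22 in 55 more payments. Total: 177 + 55 = 232 months.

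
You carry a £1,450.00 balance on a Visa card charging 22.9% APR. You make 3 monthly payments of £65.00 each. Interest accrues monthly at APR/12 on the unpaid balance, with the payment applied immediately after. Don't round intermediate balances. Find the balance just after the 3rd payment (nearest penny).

Monthly rate r = 22.9%/12 = 1.90833% = 0.0190833.
Each month: B ← B·(1+r) − £65.00.
Month 1: interest £27.67; balance after payment £1,412.67.
Month 2: interest £26.96; balance after payment £1,374.63.
Month 3: interest £26.23; balance after payment £1,335.86.

£1,335.86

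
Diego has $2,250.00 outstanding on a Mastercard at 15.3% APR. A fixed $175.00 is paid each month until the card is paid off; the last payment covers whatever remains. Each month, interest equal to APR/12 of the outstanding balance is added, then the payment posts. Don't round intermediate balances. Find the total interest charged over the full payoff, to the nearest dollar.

Monthly rate r = 15.3%/12 = 1.275% = 0.01275.
Payoff takes n = ⌈−ln(1 − rB₀/P)/ln(1+r)⌉ = ⌈14.132⌉ = 15 payments; the last is $23.19.
Total paid = 14·$175.00 + $23.19 = $2,473.19.
Total interest = total paid − principal = $2,473.19 − $2,250.00 = $223.19.

$223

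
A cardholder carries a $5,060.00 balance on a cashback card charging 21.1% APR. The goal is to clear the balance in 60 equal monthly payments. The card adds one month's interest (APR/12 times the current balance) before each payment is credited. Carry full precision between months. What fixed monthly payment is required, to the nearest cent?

$137.17

Monthly rate r = 21.1%/12 = 1.75833% = 0.0175833.
Level-payment amortization: P = B₀·r / (1 − (1+r)^(−n)) = 5060.00·0.0175833 / (1 − 1.01758^(−60)).
Denominator 1 − (1+r)^(−60) = 0.648600703.
P = 88.9717 / 0.648600703 ≈ 137.17.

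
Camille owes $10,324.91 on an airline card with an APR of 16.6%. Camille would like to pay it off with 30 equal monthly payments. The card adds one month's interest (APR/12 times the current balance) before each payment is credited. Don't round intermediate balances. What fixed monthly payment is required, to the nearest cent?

Monthly rate r = 16.6%/12 = 1.38333% = 0.0138333.
Level-payment amortization: P = B₀·r / (1 − (1+r)^(−n)) = 10324.91·0.0138333 / (1 − 1.01383^(−30)).
Denominator 1 − (1+r)^(−30) = 0.337778895.
P = 142.828 / 0.337778895 ≈ 422.84.

$422.84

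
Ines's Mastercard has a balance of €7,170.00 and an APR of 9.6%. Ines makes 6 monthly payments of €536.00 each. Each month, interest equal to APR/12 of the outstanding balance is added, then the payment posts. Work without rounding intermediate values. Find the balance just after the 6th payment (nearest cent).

Monthly rate r = 9.6%/12 = 0.8% = 0.008.
Each month: B ← B·(1+r) − €536.00.
Month 1: interest €57.36; balance after payment €6,691.36.
Month 2: interest €53.53; balance after payment €6,208.89.
Month 3: interest €49.67; balance after payment €5,722.56.
Month 4: interest €45.78; balance after payment €5,232.34.
Month 5: interest €41.86; balance after payment €4,738.20.
Month 6: interest €37.91; balance after payment €4,240.11.

€4,240.11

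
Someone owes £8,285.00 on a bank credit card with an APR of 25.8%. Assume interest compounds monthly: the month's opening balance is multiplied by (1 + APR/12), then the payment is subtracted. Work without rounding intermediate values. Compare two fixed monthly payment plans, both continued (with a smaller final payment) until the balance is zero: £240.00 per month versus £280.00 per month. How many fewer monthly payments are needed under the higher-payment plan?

Monthly rate r = 25.8%/12 = 2.15% = 0.0215.
At £240.00/mo: n = ⌈−ln(1 − rB₀/P)/ln(1+r)⌉ = 64 payments (last £174.47); total interest = total paid − £8,285.00 = £7,009.47.
At £280.00/mo: 48 payments (last £149.18); total interest £5,024.18.
Payments saved = 64 − 48 = 16.

16 fewer payments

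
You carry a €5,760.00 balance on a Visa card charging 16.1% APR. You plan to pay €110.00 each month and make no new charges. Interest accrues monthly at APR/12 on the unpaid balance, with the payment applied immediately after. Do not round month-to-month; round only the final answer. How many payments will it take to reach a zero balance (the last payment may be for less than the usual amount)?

Monthly rate r = 16.1%/12 = 1.34167% = 0.0134167.
Recurrence: B ← B·(1+r) − €110.00.
Month 1: interest €77.28; balance after payment €5,727.28.
Month 2: interest €76.84; balance after payment €5,694.12.
Closed form: n = −ln(1 − rB₀/P)/ln(1+r) = −ln(0.29745)/ln(1.01342) ≈ 90.977, so the balance reaches zero during payment 91.

91 payments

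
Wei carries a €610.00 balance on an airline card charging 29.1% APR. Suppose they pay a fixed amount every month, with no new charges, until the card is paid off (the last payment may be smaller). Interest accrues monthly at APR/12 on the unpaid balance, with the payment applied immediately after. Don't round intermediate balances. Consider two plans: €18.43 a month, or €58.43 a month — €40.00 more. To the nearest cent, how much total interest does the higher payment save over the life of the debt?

€536.22

Monthly rate r = 29.1%/12 = 2.425% = 0.02425.
At €18.43/mo: n = ⌈−ln(1 − rB₀/P)/ln(1+r)⌉ = 68 payments (last €13.37); total interest = total paid − €610.00 = €638.18.
At €58.43/mo: 13 payments (last €10.80); total interest €101.96.
Interest saved = €638.18 − €101.96 = €536.22.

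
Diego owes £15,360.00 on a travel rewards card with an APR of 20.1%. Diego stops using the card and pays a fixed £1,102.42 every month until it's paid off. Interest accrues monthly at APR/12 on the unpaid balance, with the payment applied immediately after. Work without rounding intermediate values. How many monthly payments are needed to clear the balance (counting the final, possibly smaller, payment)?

Monthly rate r = 20.1%/12 = 1.675% = 0.01675.
Recurrence: B ← B·(1+r) − £1,102.42.
Month 1: interest £257.28; balance after payment £14,514.86.
Month 2: interest £243.12; balance after payment £13,655.56.
Closed form: n = −ln(1 − rB₀/P)/ln(1+r) = −ln(0.76662)/ln(1.01675) ≈ 15.999, so the balance reaches zero during payment 16.

16 payments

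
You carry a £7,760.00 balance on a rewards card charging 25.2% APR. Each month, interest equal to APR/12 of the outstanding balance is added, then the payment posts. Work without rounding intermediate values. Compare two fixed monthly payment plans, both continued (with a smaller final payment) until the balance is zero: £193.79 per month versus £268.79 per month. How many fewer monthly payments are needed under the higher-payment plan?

Monthly rate r = 25.2%/12 = 2.1% = 0.021.
At £193.79/mo: n = ⌈−ln(1 − rB₀/P)/ln(1+r)⌉ = 89 payments (last £88.37); total interest = total paid − £7,760.00 = £9,381.89.
At £268.79/mo: 45 payments (last £228.82); total interest £4,295.58.
Payments saved = 89 − 45 = 44.

44 fewer payments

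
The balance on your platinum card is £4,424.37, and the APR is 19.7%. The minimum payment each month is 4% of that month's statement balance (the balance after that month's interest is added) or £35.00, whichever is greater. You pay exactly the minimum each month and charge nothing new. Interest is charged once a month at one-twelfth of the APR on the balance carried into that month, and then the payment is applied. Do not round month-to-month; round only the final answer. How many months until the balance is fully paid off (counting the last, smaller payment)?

99 months

Monthly rate r = 19.7%/12 = 1.64167% = 0.0164167.
While 4% of the post-interest balance exceeds £35.00, each month B ← (B·(1+r))·(1 − 0.04), i.e. B shrinks by the factor (1+r)·0.96 = 0.97576.
This holds for months 1–67. Entering month 68 the balance is £854.74; 4% of the post-interest balance is now below £35.00, so the flat £35.00 minimum applies from here.
From month 68 a fixed £35.00 at rate r clears £854.74 in 32 more payments. Total: 67 + 32 = 99 months.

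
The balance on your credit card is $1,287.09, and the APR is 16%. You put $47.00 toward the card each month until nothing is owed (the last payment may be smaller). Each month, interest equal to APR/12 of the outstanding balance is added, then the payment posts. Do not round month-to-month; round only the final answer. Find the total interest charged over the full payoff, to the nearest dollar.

$325

Monthly rate r = 16%/12 = 1.33333% = 0.0133333.
Payoff takes n = ⌈−ln(1 − rB₀/P)/ln(1+r)⌉ = ⌈34.302⌉ = 35 payments; the last is $14.26.
Total paid = 34·$47.00 + $14.26 = $1,612.26.
Total interest = total paid − principal = $1,612.26 − $1,287.09 = $325.17.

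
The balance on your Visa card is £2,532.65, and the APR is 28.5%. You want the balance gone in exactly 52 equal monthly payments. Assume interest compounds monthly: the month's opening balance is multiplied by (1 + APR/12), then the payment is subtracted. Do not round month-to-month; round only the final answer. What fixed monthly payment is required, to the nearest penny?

Monthly rate r = 28.5%/12 = 2.375% = 0.02375.
Level-payment amortization: P = B₀·r / (1 − (1+r)^(−n)) = 2532.65·0.02375 / (1 − 1.02375^(−52)).
Denominator 1 − (1+r)^(−52) = 0.70493586.
P = 60.1504 / 0.70493586 ≈ 85.33.

£85.33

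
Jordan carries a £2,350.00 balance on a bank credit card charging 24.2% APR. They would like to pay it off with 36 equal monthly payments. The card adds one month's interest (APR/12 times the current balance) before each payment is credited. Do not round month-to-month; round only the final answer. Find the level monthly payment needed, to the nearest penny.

£92.44

Monthly rate r = 24.2%/12 = 2.01667% = 0.0201667.
Level-payment amortization: P = B₀·r / (1 − (1+r)^(−n)) = 2350.00·0.0201667 / (1 − 1.02017^(−36)).
Denominator 1 − (1+r)^(−36) = 0.512651816.
P = 47.3917 / 0.512651816 ≈ 92.44.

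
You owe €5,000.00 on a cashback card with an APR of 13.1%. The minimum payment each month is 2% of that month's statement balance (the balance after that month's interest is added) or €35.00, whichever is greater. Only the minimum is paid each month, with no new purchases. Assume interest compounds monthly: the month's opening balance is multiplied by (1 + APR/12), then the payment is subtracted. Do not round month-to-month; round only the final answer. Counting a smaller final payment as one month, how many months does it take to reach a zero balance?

Monthly rate r = 13.1%/12 = 1.09167% = 0.0109167.
While 2% of the post-interest balance exceeds €35.00, each month B ← (B·(1+r))·(1 − 0.02), i.e. B shrinks by the factor (1+r)·0.98 = 0.9907.
This holds for months 1–114. Entering month 115 the balance is €1,723.03; 2% of the post-interest balance is now below €35.00, so the flat €35.00 minimum applies from here.
From month 115 a fixed €35.00 at rate r clears €1,723.03 in 72 more payments. Total: 114 + 72 = 186 months.

186 months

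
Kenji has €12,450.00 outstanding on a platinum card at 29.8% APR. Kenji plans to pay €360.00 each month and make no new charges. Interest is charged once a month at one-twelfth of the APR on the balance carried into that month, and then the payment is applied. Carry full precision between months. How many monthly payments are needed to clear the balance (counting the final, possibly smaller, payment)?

80 months

Monthly rate r = 29.8%/12 = 2.48333% = 0.0248333.
Recurrence: B ← B·(1+r) − €360.00.
Month 1: interest €309.18; balance after payment €12,399.17.
Month 2: interest €307.91; balance after payment €12,347.09.
Closed form: n = −ln(1 − rB₀/P)/ln(1+r) = −ln(0.14118)/ln(1.02483) ≈ 79.809, so the balance reaches zero during payment 80.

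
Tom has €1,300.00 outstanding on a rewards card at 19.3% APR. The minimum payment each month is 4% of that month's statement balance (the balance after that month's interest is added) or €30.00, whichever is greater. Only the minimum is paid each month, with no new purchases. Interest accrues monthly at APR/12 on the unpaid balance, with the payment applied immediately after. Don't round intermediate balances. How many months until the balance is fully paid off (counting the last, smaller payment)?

55 months

Monthly rate r = 19.3%/12 = 1.60833% = 0.0160833.
While 4% of the post-interest balance exceeds €30.00, each month B ← (B·(1+r))·(1 − 0.04), i.e. B shrinks by the factor (1+r)·0.96 = 0.97544.
This holds for months 1–23. Entering month 24 the balance is €733.76; 4% of the post-interest balance is now below €30.00, so the flat €30.00 minimum applies from here.
From month 24 a fixed €30.00 at rate r clears €733.76 in 32 more payments. Total: 23 + 32 = 55 months.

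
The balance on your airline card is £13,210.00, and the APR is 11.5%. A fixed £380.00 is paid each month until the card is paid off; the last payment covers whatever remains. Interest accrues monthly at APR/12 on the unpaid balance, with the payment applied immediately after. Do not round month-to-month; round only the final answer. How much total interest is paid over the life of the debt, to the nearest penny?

£2,933.80

Monthly rate r = 11.5%/12 = 0.958333% = 0.00958333.
Payoff takes n = ⌈−ln(1 − rB₀/P)/ln(1+r)⌉ = ⌈42.483⌉ = 43 payments; the last is £183.80.
Total paid = 42·£380.00 + £183.80 = £16,143.80.
Total interest = total paid − principal = £16,143.80 − £13,210.00 = £2,933.80.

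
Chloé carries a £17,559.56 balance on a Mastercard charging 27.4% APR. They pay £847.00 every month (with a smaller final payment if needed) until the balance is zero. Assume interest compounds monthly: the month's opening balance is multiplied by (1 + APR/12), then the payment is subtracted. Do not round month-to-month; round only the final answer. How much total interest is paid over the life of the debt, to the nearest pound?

£6,501

Monthly rate r = 27.4%/12 = 2.28333% = 0.0228333.
Payoff takes n = ⌈−ln(1 − rB₀/P)/ln(1+r)⌉ = ⌈28.404⌉ = 29 payments; the last is £344.12.
Total paid = 28·£847.00 + £344.12 = £24,060.12.
Total interest = total paid − principal = £24,060.12 − £17,559.56 = £6,500.56.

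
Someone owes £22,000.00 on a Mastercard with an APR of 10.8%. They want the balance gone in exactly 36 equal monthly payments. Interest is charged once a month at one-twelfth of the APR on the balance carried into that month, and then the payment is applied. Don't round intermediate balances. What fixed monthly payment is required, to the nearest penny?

£718.17

Monthly rate r = 10.8%/12 = 0.9% = 0.009.
Level-payment amortization: P = B₀·r / (1 − (1+r)^(−n)) = 22000.00·0.009 / (1 − 1.009^(−36)).
Denominator 1 − (1+r)^(−36) = 0.275700783.
P = 198 / 0.275700783 ≈ 718.17.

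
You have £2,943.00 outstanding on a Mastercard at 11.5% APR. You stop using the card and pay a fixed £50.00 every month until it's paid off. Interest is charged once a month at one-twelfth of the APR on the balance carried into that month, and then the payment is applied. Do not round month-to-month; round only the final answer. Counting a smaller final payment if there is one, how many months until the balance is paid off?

88 months

Monthly rate r = 11.5%/12 = 0.958333% = 0.00958333.
Recurrence: B ← B·(1+r) − £50.00.
Month 1: interest £28.20; balance after payment £2,921.20.
Month 2: interest £27.99; balance after payment £2,899.20.
Closed form: n = −ln(1 − rB₀/P)/ln(1+r) = −ln(0.43593)/ln(1.00958) ≈ 87.053, so the balance reaches zero during payment 88.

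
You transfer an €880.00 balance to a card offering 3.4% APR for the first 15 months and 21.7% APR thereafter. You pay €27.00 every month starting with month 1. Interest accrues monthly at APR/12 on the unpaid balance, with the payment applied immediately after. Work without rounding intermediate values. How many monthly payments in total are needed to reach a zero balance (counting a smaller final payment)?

39 payments

Promo months 1–15 at r₀ = 3.4%/12 = 0.00283333; months 16+ at r₁ = 21.7%/12 = 0.0180833.
After month 15: iterate B ← B·(1+r₀) − €27.00 for 15 months → €505.02.
Then at r₁ with €27.00/mo: n₂ = −ln(1 − r₁·B/P)/ln(1+r₁) ≈ 23.04 → 24 more payments.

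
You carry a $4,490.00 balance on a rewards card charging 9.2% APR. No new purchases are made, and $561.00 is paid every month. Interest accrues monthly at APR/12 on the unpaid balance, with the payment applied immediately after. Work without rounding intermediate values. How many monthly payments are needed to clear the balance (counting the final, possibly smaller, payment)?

Monthly rate r = 9.2%/12 = 0.766667% = 0.00766667.
Recurrence: B ← B·(1+r) − $561.00.
Month 1: interest $34.42; balance after payment $3,963.42.
Month 2: interest $30.39; balance after payment $3,432.81.
Closed form: n = −ln(1 − rB₀/P)/ln(1+r) = −ln(0.93864)/ln(1.00767) ≈ 8.291, so the balance reaches zero during payment 9.

9 payments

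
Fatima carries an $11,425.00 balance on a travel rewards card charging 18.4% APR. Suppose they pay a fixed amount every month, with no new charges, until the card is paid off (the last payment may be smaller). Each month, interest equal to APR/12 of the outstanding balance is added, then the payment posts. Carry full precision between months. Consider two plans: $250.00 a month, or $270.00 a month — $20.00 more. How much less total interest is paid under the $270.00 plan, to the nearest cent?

Monthly rate r = 18.4%/12 = 1.53333% = 0.0153333.
At $250.00/mo: n = ⌈−ln(1 − rB₀/P)/ln(1+r)⌉ = 80 payments (last $70.70); total interest = total paid − $11,425.00 = $8,395.70.
At $270.00/mo: 69 payments (last $208.37); total interest $7,143.37.
Interest saved = $8,395.70 − $7,143.37 = $1,252.33.

$1,252.33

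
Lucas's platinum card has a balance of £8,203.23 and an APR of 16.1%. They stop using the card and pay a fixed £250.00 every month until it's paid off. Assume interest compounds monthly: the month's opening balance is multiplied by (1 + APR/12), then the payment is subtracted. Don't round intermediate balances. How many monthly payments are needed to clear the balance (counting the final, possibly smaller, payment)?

Monthly rate r = 16.1%/12 = 1.34167% = 0.0134167.
Recurrence: B ← B·(1+r) − £250.00.
Month 1: interest £110.06; balance after payment £8,063.29.
Month 2: interest £108.18; balance after payment £7,921.47.
Closed form: n = −ln(1 − rB₀/P)/ln(1+r) = −ln(0.55976)/ln(1.01342) ≈ 43.538, so the balance reaches zero during payment 44.

44 payments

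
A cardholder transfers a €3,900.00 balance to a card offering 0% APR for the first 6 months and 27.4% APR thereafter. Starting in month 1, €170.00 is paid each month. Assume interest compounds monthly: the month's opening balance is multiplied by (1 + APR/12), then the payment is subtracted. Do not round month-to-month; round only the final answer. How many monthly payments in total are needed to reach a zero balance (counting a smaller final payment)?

Promo months 1–6 at r₀ = 0%/12 = 0; months 7+ at r₁ = 27.4%/12 = 0.0228333.
After month 6 (no interest yet): B = €3,900.00 − 6·€170.00 = €2,880.00.
Then at r₁ with €170.00/mo: n₂ = −ln(1 − r₁·B/P)/ln(1+r₁) ≈ 21.66 → 22 more payments.

28 payments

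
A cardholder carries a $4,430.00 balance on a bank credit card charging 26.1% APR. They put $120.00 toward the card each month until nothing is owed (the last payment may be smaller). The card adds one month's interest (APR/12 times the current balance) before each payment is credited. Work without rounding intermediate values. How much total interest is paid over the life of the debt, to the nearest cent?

$4,628.72

Monthly rate r = 26.1%/12 = 2.175% = 0.02175.
Payoff takes n = ⌈−ln(1 − rB₀/P)/ln(1+r)⌉ = ⌈75.487⌉ = 76 payments; the last is $58.72.
Total paid = 75·$120.00 + $58.72 = $9,058.72.
Total interest = total paid − principal = $9,058.72 − $4,430.00 = $4,628.72.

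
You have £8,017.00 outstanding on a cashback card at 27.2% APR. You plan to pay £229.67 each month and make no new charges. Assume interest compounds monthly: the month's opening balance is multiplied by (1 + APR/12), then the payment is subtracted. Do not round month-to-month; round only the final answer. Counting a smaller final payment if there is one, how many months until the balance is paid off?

70 payments

Monthly rate r = 27.2%/12 = 2.26667% = 0.0226667.
Recurrence: B ← B·(1+r) − £229.67.
Month 1: interest £181.72; balance after payment £7,969.05.
Month 2: interest £180.63; balance after payment £7,920.01.
Closed form: n = −ln(1 − rB₀/P)/ln(1+r) = −ln(0.20878)/ln(1.02267) ≈ 69.889, so the balance reaches zero during payment 70.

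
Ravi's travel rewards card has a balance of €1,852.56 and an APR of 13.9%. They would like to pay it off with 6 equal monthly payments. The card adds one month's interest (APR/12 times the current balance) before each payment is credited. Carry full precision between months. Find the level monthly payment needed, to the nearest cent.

Monthly rate r = 13.9%/12 = 1.15833% = 0.0115833.
Level-payment amortization: P = B₀·r / (1 − (1+r)^(−n)) = 1852.56·0.0115833 / (1 − 1.01158^(−6)).
Denominator 1 − (1+r)^(−6) = 0.0667671712.
P = 21.4588 / 0.0667671712 ≈ 321.40.

€321.40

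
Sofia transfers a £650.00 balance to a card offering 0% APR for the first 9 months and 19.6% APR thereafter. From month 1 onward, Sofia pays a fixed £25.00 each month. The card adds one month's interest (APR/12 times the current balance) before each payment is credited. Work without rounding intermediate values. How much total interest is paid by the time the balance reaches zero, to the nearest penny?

Promo months 1–9 at r₀ = 0%/12 = 0; months 10+ at r₁ = 19.6%/12 = 0.0163333.
After month 9 (no interest yet): B = £650.00 − 9·£25.00 = £425.00.
Then at r₁ with £25.00/mo: n₂ = −ln(1 − r₁·B/P)/ln(1+r₁) ≈ 20.08 → 21 more payments.
Total paid = 29·£25.00 + £1.93 = £726.93; interest = £726.93 − £650.00 = £76.93.

£76.93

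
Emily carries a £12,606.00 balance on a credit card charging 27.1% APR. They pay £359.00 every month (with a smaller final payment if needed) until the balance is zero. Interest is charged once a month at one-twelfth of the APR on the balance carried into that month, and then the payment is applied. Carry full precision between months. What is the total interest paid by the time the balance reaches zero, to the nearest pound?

Monthly rate r = 27.1%/12 = 2.25833% = 0.0225833.
Payoff takes n = ⌈−ln(1 − rB₀/P)/ln(1+r)⌉ = ⌈70.527⌉ = 71 payments; the last is £190.19.
Total paid = 70·£359.00 + £190.19 = £25,320.19.
Total interest = total paid − principal = £25,320.19 − £12,606.00 = £12,714.19.

£12,714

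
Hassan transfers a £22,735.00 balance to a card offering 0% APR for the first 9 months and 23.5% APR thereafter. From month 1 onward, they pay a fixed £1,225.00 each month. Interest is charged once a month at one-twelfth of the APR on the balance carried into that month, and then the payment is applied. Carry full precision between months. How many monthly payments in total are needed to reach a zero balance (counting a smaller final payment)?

20 months

Promo months 1–9 at r₀ = 0%/12 = 0; months 10+ at r₁ = 23.5%/12 = 0.0195833.
After month 9 (no interest yet): B = £22,735.00 − 9·£1,225.00 = £11,710.00.
Then at r₁ with £1,225.00/mo: n₂ = −ln(1 − r₁·B/P)/ln(1+r₁) ≈ 10.69 → 11 more payments.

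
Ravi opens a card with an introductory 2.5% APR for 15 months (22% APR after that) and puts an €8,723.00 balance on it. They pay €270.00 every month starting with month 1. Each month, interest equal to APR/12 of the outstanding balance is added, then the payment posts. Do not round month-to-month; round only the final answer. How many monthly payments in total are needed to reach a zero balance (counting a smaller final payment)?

Promo months 1–15 at r₀ = 2.5%/12 = 0.00208333; months 16+ at r₁ = 22%/12 = 0.0183333.
After month 15: iterate B ← B·(1+r₀) − €270.00 for 15 months → €4,890.01.
Then at r₁ with €270.00/mo: n₂ = −ln(1 − r₁·B/P)/ln(1+r₁) ≈ 22.21 → 23 more payments.

38 payments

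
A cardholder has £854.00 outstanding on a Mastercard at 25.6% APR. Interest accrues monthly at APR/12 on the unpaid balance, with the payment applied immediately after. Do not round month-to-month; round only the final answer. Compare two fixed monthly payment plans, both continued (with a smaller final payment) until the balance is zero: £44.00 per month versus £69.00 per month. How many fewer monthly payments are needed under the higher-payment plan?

11 fewer payments

Monthly rate r = 25.6%/12 = 2.13333% = 0.0213333.
At £44.00/mo: n = ⌈−ln(1 − rB₀/P)/ln(1+r)⌉ = 26 payments (last £14.31); total interest = total paid − £854.00 = £260.31.
At £69.00/mo: 15 payments (last £36.31); total interest £148.31.
Payments saved = 26 − 15 = 11.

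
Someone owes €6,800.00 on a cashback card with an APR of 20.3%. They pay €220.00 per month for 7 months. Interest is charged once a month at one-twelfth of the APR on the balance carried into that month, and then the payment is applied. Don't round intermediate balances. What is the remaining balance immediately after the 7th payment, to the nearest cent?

€6,026.87

Monthly rate r = 20.3%/12 = 1.69167% = 0.0169167.
Each month: B ← B·(1+r) − €220.00.
Month 1: interest €115.03; balance after payment €6,695.03.
Month 2: interest €113.26; balance after payment €6,588.29.
Month 3: interest €111.45; balance after payment €6,479.74.
Month 4: interest €109.62; balance after payment €6,369.36.
Month 5: interest €107.75; balance after payment €6,257.11.
Month 6: interest €105.85; balance after payment €6,142.96.
Month 7: interest €103.92; balance after payment €6,026.87.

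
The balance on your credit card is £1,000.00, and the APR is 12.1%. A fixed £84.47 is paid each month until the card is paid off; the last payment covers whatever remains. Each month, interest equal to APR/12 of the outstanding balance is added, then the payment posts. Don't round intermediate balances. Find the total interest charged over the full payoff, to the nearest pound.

Monthly rate r = 12.1%/12 = 1.00833% = 0.0100833.
Payoff takes n = ⌈−ln(1 − rB₀/P)/ln(1+r)⌉ = ⌈12.670⌉ = 13 payments; the last is £56.72.
Total paid = 12·£84.47 + £56.72 = £1,070.36.
Total interest = total paid − principal = £1,070.36 − £1,000.00 = £70.36.

£70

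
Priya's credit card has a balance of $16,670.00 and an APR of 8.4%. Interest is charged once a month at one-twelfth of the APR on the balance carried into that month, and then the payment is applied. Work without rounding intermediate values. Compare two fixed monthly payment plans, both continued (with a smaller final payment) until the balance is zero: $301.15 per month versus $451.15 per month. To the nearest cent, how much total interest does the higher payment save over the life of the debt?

$1,805.66

Monthly rate r = 8.4%/12 = 0.7% = 0.007.
At $301.15/mo: n = ⌈−ln(1 − rB₀/P)/ln(1+r)⌉ = 71 payments (last $81.49); total interest = total paid − $16,670.00 = $4,491.99.
At $451.15/mo: 43 payments (last $408.03); total interest $2,686.33.
Interest saved = $4,491.99 − $2,686.33 = $1,805.66.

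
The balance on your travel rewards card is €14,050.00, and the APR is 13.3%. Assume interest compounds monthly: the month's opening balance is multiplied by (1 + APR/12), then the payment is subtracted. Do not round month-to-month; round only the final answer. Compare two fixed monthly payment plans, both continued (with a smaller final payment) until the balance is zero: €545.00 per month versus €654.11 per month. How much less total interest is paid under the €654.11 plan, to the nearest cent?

Monthly rate r = 13.3%/12 = 1.10833% = 0.0110833.
At €545.00/mo: n = ⌈−ln(1 − rB₀/P)/ln(1+r)⌉ = 31 payments (last €288.43); total interest = total paid − €14,050.00 = €2,588.43.
At €654.11/mo: 25 payments (last €437.43); total interest €2,086.07.
Interest saved = €2,588.43 − €2,086.07 = €502.36.

€502.36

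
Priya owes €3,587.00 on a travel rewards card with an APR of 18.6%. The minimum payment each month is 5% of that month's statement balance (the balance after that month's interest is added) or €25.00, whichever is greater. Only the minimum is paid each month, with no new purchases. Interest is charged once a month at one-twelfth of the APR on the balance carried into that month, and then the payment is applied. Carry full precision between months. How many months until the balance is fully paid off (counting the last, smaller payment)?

Monthly rate r = 18.6%/12 = 1.55% = 0.0155.
While 5% of the post-interest balance exceeds €25.00, each month B ← (B·(1+r))·(1 − 0.05), i.e. B shrinks by the factor (1+r)·0.95 = 0.96473.
This holds for months 1–56. Entering month 57 the balance is €480.10; 5% of the post-interest balance is now below €25.00, so the flat €25.00 minimum applies from here.
From month 57 a fixed €25.00 at rate r clears €480.10 in 23 more payments. Total: 56 + 23 = 79 months.

79 months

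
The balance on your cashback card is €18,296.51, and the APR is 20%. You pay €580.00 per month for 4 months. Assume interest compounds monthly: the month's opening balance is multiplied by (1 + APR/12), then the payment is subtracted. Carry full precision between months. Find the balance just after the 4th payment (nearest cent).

€17,168.46

Monthly rate r = 20%/12 = 1.66667% = 0.0166667.
Each month: B ← B·(1+r) − €580.00.
Month 1: interest €304.94; balance after payment €18,021.45.
Month 2: interest €300.36; balance after payment €17,741.81.
Month 3: interest €295.70; balance after payment €17,457.51.
Month 4: interest €290.96; balance after payment €17,168.46.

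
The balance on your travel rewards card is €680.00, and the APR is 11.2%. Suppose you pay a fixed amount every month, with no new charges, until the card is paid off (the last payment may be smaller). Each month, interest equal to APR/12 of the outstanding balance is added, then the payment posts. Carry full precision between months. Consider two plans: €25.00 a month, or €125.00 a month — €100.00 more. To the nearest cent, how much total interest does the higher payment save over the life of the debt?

Monthly rate r = 11.2%/12 = 0.933333% = 0.00933333.
At €25.00/mo: n = ⌈−ln(1 − rB₀/P)/ln(1+r)⌉ = 32 payments (last €13.11); total interest = total paid − €680.00 = €108.11.
At €125.00/mo: 6 payments (last €76.26); total interest €21.26.
Interest saved = €108.11 − €21.26 = €86.85.

€86.85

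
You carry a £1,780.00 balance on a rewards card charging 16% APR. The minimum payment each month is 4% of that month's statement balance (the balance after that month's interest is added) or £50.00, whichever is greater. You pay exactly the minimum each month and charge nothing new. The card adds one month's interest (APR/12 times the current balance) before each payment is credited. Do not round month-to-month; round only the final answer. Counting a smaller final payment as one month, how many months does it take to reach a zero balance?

Monthly rate r = 16%/12 = 1.33333% = 0.0133333.
While 4% of the post-interest balance exceeds £50.00, each month B ← (B·(1+r))·(1 − 0.04), i.e. B shrinks by the factor (1+r)·0.96 = 0.9728.
This holds for months 1–14. Entering month 15 the balance is £1,209.90; 4% of the post-interest balance is now below £50.00, so the flat £50.00 minimum applies from here.
From month 15 a fixed £50.00 at rate r clears £1,209.90 in 30 more payments. Total: 14 + 30 = 44 months.

44 months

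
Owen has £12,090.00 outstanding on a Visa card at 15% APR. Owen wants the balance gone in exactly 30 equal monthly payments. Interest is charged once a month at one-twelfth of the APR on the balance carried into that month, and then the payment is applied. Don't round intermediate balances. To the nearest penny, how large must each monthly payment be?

£485.76

Monthly rate r = 15%/12 = 1.25% = 0.0125.
Level-payment amortization: P = B₀·r / (1 − (1+r)^(−n)) = 12090.00·0.0125 / (1 − 1.0125^(−30)).
Denominator 1 − (1+r)^(−30) = 0.311111328.
P = 151.125 / 0.311111328 ≈ 485.76.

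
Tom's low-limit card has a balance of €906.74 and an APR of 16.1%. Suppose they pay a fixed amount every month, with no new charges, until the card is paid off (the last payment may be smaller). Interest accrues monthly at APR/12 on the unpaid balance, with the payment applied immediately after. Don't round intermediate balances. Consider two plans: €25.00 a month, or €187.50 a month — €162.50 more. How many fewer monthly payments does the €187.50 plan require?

45 fewer payments

Monthly rate r = 16.1%/12 = 1.34167% = 0.0134167.
At €25.00/mo: n = ⌈−ln(1 − rB₀/P)/ln(1+r)⌉ = 51 payments (last €0.68); total interest = total paid − €906.74 = €343.94.
At €187.50/mo: 6 payments (last €6.31); total interest €37.07.
Payments saved = 51 − 6 = 45.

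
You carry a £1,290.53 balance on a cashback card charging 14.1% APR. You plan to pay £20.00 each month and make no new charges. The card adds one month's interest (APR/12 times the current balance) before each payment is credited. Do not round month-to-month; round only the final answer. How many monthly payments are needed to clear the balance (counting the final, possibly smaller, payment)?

122 payments

Monthly rate r = 14.1%/12 = 1.175% = 0.01175.
Recurrence: B ← B·(1+r) − £20.00.
Month 1: interest £15.16; balance after payment £1,285.69.
Month 2: interest £15.11; balance after payment £1,280.80.
Closed form: n = −ln(1 − rB₀/P)/ln(1+r) = −ln(0.24181)/ln(1.01175) ≈ 121.524, so the balance reaches zero during payment 122.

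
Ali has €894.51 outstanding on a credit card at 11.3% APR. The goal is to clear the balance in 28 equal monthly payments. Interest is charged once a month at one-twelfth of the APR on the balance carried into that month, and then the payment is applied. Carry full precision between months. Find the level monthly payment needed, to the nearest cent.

€36.49

Monthly rate r = 11.3%/12 = 0.941667% = 0.00941667.
Level-payment amortization: P = B₀·r / (1 − (1+r)^(−n)) = 894.51·0.00941667 / (1 − 1.00942^(−28)).
Denominator 1 − (1+r)^(−28) = 0.230822083.
P = 8.4233 / 0.230822083 ≈ 36.49.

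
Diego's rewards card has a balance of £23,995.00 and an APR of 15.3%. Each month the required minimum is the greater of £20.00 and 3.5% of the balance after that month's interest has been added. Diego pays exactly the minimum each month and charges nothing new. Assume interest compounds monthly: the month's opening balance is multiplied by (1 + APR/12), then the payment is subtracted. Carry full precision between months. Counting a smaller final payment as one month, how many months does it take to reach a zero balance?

Monthly rate r = 15.3%/12 = 1.275% = 0.01275.
While 3.5% of the post-interest balance exceeds £20.00, each month B ← (B·(1+r))·(1 − 0.035), i.e. B shrinks by the factor (1+r)·0.965 = 0.9773.
This holds for months 1–164. Entering month 165 the balance is £555.87; 3.5% of the post-interest balance is now below £20.00, so the flat £20.00 minimum applies from here.
From month 165 a fixed £20.00 at rate r clears £555.87 in 35 more payments. Total: 164 + 35 = 199 months.

199 months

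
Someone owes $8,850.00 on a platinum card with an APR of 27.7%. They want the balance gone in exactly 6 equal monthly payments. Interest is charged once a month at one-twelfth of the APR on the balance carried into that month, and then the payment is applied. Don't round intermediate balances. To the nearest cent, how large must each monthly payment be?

Monthly rate r = 27.7%/12 = 2.30833% = 0.0230833.
Level-payment amortization: P = B₀·r / (1 − (1+r)^(−n)) = 8850.00·0.0230833 / (1 − 1.02308^(−6)).
Denominator 1 − (1+r)^(−6) = 0.12796495.
P = 204.287 / 0.12796495 ≈ 1596.43.

$1,596.43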